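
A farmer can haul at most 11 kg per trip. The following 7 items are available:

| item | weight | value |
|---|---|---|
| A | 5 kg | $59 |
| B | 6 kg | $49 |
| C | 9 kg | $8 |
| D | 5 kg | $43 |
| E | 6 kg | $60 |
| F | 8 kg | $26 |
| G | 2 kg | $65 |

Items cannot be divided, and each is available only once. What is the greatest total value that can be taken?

Check high-value combinations within 11 kg:
- E+G: weight 6+2=8, value 60+65=125
- A+G: weight 5+2=7, value 59+65=124
- A+E: weight 5+6=11, value 59+60=119
Best: $125.

$125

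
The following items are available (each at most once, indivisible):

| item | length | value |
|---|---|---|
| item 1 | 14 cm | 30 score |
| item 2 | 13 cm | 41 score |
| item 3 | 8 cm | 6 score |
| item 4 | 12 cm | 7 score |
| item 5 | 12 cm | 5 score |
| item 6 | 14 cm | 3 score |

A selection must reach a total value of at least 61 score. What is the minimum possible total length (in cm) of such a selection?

27

Subsets with value ≥ 61, sorted by total length:
- item 1+item 2: length 27, value 71
- item 1+item 2+item 3: length 35, value 77
Minimum length: 27 cm.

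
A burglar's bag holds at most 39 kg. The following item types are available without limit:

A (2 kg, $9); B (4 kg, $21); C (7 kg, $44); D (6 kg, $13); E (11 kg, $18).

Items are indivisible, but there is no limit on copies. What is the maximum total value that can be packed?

$241

Best value-per-unit is C at 44/7; filling with it alone gives 5×44 = 220.
Optimal mix: 1×B + 5×C → weight 39, value 241.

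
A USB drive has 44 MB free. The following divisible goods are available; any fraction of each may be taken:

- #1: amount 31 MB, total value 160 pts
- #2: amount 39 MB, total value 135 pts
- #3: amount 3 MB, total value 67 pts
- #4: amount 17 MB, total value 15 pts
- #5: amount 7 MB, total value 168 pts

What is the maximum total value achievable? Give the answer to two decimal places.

405.38

Take in order of value per unit:
- #5 (168/7 per unit): all 7 → value 168, running total 168.00
- #3 (67/3 per unit): all 3 → value 67, running total 235.00
- #1 (160/31 per unit): all 31 → value 160, running total 395.00
- #2 (135/39 per unit): 3 of 39 → value 3×135/39 = 10.3846, running total 405.38
Total 405.38.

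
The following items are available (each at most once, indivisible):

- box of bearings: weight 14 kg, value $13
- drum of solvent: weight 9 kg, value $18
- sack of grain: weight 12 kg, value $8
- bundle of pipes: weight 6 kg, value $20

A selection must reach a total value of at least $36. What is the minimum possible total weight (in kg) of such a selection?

Subsets with value ≥ 36, sorted by total weight:
- drum of solvent+bundle of pipes: weight 15, value 38
- drum of solvent+sack of grain+bundle of pipes: weight 27, value 46
Minimum weight: 15 kg.

15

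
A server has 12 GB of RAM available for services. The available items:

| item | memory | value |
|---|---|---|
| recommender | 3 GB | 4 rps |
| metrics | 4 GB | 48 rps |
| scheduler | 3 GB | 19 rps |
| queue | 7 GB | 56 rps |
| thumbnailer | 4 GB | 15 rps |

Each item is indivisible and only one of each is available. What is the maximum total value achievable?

Check high-value combinations within 12 GB:
- metrics+queue: memory 4+7=11, value 48+56=104
- metrics+scheduler+thumbnailer: memory 4+3+4=11, value 48+19+15=82
- scheduler+queue: memory 3+7=10, value 19+56=75
- recommender+metrics+scheduler: memory 3+4+3=10, value 4+48+19=71
- queue+thumbnailer: memory 7+4=11, value 56+15=71
Best: 104 rps.

104 rps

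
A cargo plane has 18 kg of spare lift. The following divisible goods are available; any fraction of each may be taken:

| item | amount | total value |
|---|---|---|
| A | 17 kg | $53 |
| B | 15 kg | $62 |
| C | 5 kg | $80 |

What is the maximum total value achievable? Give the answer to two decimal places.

133.73

Take in order of value per unit:
- C (80/5 per unit): all 5 → value 80, running total 80.00
- B (62/15 per unit): 13 of 15 → value 13×62/15 = 53.7333, running total 133.73
Total 133.73.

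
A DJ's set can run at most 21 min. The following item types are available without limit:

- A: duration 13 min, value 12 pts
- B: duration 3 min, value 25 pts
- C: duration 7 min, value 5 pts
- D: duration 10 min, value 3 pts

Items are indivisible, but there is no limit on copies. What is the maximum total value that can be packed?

175 pts

Best value-per-unit is B at 25/3, and filling with it alone uses duration 7×3=21. No mix of the others beats 7×25 = 175.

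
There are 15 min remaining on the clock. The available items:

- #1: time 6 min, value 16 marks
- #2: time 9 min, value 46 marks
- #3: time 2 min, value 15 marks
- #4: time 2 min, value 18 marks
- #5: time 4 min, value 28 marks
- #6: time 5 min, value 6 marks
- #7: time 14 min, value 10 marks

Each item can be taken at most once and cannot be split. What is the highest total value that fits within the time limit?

Check high-value combinations within 15 min:
- #2+#4+#5: time 9+2+4=15, value 46+18+28=92
- #2+#3+#5: time 9+2+4=15, value 46+15+28=89
- #2+#3+#4: time 9+2+2=13, value 46+15+18=79
- #1+#3+#4+#5: time 6+2+2+4=14, value 16+15+18+28=77
Best: 92 marks.

92 marks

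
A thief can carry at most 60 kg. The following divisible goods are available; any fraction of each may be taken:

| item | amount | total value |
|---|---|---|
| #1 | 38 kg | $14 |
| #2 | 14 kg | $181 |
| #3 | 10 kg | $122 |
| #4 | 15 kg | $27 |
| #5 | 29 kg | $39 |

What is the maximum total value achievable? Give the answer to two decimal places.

Take in order of value per unit:
- #2 (181/14 per unit): all 14 → value 181, running total 181.00
- #3 (122/10 per unit): all 10 → value 122, running total 303.00
- #4 (27/15 per unit): all 15 → value 27, running total 330.00
- #5 (39/29 per unit): 21 of 29 → value 21×39/29 = 28.2414, running total 358.24
Total 358.24.

358.24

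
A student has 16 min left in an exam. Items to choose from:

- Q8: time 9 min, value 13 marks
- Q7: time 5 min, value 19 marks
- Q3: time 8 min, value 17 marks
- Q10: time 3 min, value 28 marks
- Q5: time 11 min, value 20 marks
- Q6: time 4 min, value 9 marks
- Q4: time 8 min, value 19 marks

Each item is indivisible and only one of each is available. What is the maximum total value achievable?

This is a 0/1 knapsack; check combinations near the capacity.
- Q7+Q10+Q4: time 5+3+8=16, value 19+28+19=66
- Q7+Q3+Q10: time 5+8+3=16, value 19+17+28=64
- Q7+Q10+Q6: time 5+3+4=12, value 19+28+9=56
- Q10+Q6+Q4: time 3+4+8=15, value 28+9+19=56
- Q3+Q10+Q6: time 8+3+4=15, value 17+28+9=54
Best: 66 marks.

66 marks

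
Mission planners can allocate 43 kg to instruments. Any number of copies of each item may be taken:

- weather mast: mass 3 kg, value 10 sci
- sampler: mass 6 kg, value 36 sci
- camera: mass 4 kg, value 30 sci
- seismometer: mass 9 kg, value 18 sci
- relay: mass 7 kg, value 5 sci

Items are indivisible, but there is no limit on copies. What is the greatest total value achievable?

310 sci

Best value-per-unit is camera at 30/4; filling with it alone gives 10×30 = 300.
Optimal mix: 1×weather mast + 10×camera → mass 43, value 310.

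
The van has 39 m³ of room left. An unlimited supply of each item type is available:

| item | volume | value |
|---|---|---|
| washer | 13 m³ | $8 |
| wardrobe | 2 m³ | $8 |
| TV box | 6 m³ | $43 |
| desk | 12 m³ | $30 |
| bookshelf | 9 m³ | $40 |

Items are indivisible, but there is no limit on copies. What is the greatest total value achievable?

$266

Best value-per-unit is TV box at 43/6; filling with it alone gives 6×43 = 258.
Optimal mix: 1×wardrobe + 6×TV box → volume 38, value 266.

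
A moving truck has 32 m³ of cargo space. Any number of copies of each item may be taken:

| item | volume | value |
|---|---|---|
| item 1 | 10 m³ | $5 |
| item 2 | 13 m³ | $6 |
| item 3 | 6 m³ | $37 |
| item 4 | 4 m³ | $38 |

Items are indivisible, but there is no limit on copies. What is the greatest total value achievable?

$304

Best value-per-unit is item 4 at 38/4, and filling with it alone uses volume 8×4=32. No mix of the others beats 8×38 = 304.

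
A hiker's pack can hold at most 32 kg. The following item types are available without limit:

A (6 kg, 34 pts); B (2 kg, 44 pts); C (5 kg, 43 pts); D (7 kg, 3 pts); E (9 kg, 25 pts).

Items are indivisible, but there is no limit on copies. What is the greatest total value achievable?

704 pts

Best value-per-unit is B at 44/2, and filling with it alone uses weight 16×2=32. No mix of the others beats 16×44 = 704.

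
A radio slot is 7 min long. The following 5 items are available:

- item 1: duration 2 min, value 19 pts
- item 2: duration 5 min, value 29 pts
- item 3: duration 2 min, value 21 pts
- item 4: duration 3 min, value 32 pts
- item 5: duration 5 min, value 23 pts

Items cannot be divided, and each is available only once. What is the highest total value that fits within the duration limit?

72 pts

Check high-value combinations within 7 min:
- item 1+item 3+item 4: duration 2+2+3=7, value 19+21+32=72
- item 3+item 4: duration 2+3=5, value 21+32=53
- item 1+item 4: duration 2+3=5, value 19+32=51
- item 2+item 3: duration 5+2=7, value 29+21=50
- item 1+item 2: duration 2+5=7, value 19+29=48
Best: 72 pts.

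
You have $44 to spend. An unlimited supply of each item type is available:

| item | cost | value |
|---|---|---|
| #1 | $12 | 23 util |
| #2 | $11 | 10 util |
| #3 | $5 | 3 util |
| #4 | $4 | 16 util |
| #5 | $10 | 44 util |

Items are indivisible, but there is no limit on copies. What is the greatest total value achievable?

192 util

Best value-per-unit is #5 at 44/10; filling with it alone gives 4×44 = 176.
Optimal mix: 1×#4 + 4×#5 → cost 44, value 192.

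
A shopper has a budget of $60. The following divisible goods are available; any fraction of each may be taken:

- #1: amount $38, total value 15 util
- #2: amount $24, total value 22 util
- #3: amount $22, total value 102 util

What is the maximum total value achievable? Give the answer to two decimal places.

Take in order of value per unit:
- #3 (102/22 per unit): all 22 → value 102, running total 102.00
- #2 (22/24 per unit): all 24 → value 22, running total 124.00
- #1 (15/38 per unit): 14 of 38 → value 14×15/38 = 5.5263, running total 129.53
Total 129.53.

129.53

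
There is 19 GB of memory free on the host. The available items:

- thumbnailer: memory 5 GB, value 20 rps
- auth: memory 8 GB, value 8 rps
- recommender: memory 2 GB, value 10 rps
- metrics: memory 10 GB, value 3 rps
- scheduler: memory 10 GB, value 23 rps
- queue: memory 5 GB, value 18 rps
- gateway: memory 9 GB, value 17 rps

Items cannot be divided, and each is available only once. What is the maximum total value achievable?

This is a 0/1 knapsack; check combinations near the capacity.
- thumbnailer+queue+gateway: memory 5+5+9=19, value 20+18+17=55
- thumbnailer+recommender+scheduler: memory 5+2+10=17, value 20+10+23=53
- recommender+scheduler+queue: memory 2+10+5=17, value 10+23+18=51
- thumbnailer+recommender+queue: memory 5+2+5=12, value 20+10+18=48
Best: 55 rps.

55 rps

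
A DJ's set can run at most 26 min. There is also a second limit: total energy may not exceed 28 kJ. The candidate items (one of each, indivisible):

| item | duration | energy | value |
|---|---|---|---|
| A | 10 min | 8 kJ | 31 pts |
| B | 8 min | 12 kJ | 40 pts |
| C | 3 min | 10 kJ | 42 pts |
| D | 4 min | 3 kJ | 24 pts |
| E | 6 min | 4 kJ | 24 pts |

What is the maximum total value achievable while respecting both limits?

121 pts

Feasible sets respecting both limits:
- A+C+D+E: duration 23, energy 25, value 121
- B+C+D: duration 15, energy 25, value 106
- B+C+E: duration 17, energy 26, value 106
Best: 121 pts.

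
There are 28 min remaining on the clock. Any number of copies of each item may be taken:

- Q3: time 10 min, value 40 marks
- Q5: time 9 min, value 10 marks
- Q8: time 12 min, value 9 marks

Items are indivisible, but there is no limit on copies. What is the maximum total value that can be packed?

Best value-per-unit is Q3 at 40/10, and filling with it alone uses time 2×10=20. No mix of the others beats 2×40 = 80.

80 marks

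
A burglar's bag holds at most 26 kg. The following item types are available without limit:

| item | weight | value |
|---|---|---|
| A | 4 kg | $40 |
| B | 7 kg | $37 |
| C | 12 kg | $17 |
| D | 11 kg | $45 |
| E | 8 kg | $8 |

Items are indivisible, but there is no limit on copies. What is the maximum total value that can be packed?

Best value-per-unit is A at 40/4, and filling with it alone uses weight 6×4=24. No mix of the others beats 6×40 = 240.

$240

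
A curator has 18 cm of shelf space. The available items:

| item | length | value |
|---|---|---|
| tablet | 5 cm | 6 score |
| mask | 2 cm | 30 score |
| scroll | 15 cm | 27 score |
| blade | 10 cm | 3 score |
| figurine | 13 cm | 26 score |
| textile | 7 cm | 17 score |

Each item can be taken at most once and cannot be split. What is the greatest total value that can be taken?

Check high-value combinations within 18 cm:
- mask+scroll: length 2+15=17, value 30+27=57
- mask+figurine: length 2+13=15, value 30+26=56
- tablet+mask+textile: length 5+2+7=14, value 6+30+17=53
- mask+textile: length 2+7=9, value 30+17=47
Best: 57 score.

57 score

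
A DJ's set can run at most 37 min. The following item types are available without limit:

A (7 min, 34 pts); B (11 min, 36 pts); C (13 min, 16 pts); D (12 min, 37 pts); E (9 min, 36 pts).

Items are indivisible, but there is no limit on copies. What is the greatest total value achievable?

Best value-per-unit is A at 34/7; filling with it alone gives 5×34 = 170.
Optimal mix: 4×A + 1×E → duration 37, value 172.

172 pts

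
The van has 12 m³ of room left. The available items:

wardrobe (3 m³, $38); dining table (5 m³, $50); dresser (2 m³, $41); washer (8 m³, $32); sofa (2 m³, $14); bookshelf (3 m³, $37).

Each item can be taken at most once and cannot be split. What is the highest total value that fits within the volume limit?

$143

Check high-value combinations within 12 m³:
- wardrobe+dining table+dresser+sofa: volume 3+5+2+2=12, value 38+50+41+14=143
- dining table+dresser+sofa+bookshelf: volume 5+2+2+3=12, value 50+41+14+37=142
- wardrobe+dresser+sofa+bookshelf: volume 3+2+2+3=10, value 38+41+14+37=130
Best: $143.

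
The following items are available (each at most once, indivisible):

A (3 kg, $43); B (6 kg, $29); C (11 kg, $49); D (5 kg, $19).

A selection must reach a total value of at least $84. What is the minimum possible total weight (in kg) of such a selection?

14

Subsets with value ≥ 84, sorted by total weight:
- A+C: weight 14, value 92
- A+B+D: weight 14, value 91
- A+C+D: weight 19, value 111
- A+B+C: weight 20, value 121
Minimum weight: 14 kg.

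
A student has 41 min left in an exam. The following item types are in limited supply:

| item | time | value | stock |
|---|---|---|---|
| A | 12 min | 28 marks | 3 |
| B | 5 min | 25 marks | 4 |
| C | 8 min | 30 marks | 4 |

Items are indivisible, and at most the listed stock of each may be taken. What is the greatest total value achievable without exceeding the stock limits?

165 marks

Best selections within time 41 and stock limits:
- 3×B + 3×C: time 39, value 165
- 4×B + 2×C: time 36, value 160
Best: 165 marks.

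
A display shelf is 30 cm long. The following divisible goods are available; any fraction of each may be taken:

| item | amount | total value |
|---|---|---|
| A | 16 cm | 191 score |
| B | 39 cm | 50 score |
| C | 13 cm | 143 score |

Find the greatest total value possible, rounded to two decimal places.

335.28

Take in order of value per unit:
- A (191/16 per unit): all 16 → value 191, running total 191.00
- C (143/13 per unit): all 13 → value 143, running total 334.00
- B (50/39 per unit): 1 of 39 → value 1×50/39 = 1.2821, running total 335.28
Total 335.28.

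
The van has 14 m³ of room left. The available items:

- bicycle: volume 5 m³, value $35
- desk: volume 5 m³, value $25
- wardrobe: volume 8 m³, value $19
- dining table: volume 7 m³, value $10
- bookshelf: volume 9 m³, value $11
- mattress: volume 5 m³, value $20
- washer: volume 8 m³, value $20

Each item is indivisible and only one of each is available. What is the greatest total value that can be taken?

$60

Check high-value combinations within 14 m³:
- bicycle+desk: volume 5+5=10, value 35+25=60
- bicycle+mattress: volume 5+5=10, value 35+20=55
- bicycle+washer: volume 5+8=13, value 35+20=55
- bicycle+wardrobe: volume 5+8=13, value 35+19=54
- bicycle+bookshelf: volume 5+9=14, value 35+11=46
Best: $60.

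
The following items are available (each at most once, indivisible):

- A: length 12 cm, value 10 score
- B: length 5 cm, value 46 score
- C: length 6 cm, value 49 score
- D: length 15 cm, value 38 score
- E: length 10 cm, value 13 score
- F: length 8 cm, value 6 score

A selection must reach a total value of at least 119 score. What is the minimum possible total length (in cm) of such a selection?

Subsets with value ≥ 119, sorted by total length:
- B+C+D: length 26, value 133
- B+C+D+F: length 34, value 139
- B+C+D+E: length 36, value 146
- A+B+C+D: length 38, value 143
Minimum length: 26 cm.

26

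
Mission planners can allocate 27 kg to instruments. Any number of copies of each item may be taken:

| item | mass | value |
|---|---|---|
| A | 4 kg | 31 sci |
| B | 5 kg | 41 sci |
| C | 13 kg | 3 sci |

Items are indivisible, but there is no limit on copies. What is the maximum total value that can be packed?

Best value-per-unit is B at 41/5; filling with it alone gives 5×41 = 205.
Optimal mix: 3×A + 3×B → mass 27, value 216.

216 sci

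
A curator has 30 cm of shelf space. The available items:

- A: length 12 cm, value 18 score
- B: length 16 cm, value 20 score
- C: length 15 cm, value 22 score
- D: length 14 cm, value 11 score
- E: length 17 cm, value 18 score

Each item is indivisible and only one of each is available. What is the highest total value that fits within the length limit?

Check high-value combinations within 30 cm:
- A+C: length 12+15=27, value 18+22=40
- A+B: length 12+16=28, value 18+20=38
- A+E: length 12+17=29, value 18+18=36
- C+D: length 15+14=29, value 22+11=33
- B+D: length 16+14=30, value 20+11=31
Best: 40 score.

40 score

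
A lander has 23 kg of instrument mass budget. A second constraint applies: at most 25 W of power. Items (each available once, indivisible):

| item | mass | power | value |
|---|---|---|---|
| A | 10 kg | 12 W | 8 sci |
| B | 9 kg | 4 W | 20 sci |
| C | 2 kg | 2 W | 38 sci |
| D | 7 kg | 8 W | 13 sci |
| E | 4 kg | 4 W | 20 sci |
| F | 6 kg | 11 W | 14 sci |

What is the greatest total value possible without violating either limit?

92 sci

Feasible sets respecting both limits:
- B+C+E+F: mass 21, power 21, value 92
- B+C+D+E: mass 22, power 18, value 91
- C+D+E+F: mass 19, power 25, value 85
- B+C+E: mass 15, power 10, value 78
Best: 92 sci.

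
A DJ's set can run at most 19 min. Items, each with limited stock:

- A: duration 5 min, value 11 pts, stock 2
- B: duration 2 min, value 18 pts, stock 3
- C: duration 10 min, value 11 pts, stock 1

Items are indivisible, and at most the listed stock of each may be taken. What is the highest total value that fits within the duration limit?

Best selections within duration 19 and stock limits:
- 2×A + 3×B: duration 16, value 76
- 1×A + 3×B: duration 11, value 65
Best: 76 pts.

76 pts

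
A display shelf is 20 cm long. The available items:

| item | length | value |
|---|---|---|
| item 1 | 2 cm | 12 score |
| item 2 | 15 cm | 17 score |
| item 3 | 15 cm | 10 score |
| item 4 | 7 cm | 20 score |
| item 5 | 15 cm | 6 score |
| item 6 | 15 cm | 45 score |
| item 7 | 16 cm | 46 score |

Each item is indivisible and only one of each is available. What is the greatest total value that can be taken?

Check high-value combinations within 20 cm:
- item 1+item 7: length 2+16=18, value 12+46=58
- item 1+item 6: length 2+15=17, value 12+45=57
- item 7: length 16, value 46
- item 6: length 15, value 45
Best: 58 score.

58 score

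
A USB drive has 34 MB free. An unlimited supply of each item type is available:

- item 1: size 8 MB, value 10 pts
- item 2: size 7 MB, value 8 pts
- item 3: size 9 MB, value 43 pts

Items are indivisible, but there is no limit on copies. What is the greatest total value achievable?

Best value-per-unit is item 3 at 43/9; filling with it alone gives 3×43 = 129.
Optimal mix: 1×item 2 + 3×item 3 → size 34, value 137.

137 pts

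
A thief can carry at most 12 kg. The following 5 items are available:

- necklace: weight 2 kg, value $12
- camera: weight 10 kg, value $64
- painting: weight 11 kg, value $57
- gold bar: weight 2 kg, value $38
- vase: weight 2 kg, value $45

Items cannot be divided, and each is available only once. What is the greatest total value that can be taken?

$109

Check high-value combinations within 12 kg:
- camera+vase: weight 10+2=12, value 64+45=109
- camera+gold bar: weight 10+2=12, value 64+38=102
- necklace+gold bar+vase: weight 2+2+2=6, value 12+38+45=95
- gold bar+vase: weight 2+2=4, value 38+45=83
Best: $109.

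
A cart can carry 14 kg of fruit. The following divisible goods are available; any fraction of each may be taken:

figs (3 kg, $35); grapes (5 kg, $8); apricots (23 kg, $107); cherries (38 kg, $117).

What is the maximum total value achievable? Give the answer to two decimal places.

Take in order of value per unit:
- figs (35/3 per unit): all 3 → value 35, running total 35.00
- apricots (107/23 per unit): 11 of 23 → value 11×107/23 = 51.1739, running total 86.17
Total 86.17.

86.17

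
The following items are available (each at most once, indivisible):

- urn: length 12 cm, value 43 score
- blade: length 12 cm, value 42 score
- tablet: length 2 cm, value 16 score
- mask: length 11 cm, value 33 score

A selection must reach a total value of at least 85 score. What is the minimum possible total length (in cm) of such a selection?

24

Subsets with value ≥ 85, sorted by total length:
- urn+blade: length 24, value 85
- urn+tablet+mask: length 25, value 92
- blade+tablet+mask: length 25, value 91
- urn+blade+tablet: length 26, value 101
Minimum length: 24 cm.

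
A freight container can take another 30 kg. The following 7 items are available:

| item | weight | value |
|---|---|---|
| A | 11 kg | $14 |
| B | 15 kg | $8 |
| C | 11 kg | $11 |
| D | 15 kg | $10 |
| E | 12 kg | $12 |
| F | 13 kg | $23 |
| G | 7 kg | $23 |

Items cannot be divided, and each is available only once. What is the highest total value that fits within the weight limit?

$49

This is a 0/1 knapsack; check combinations near the capacity.
- A+E+G: weight 11+12+7=30, value 14+12+23=49
- A+C+G: weight 11+11+7=29, value 14+11+23=48
- F+G: weight 13+7=20, value 23+23=46
- C+E+G: weight 11+12+7=30, value 11+12+23=46
Best: $49.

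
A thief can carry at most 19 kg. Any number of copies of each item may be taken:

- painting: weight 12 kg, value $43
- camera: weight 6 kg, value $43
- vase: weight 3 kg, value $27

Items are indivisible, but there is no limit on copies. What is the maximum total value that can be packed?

Best value-per-unit is vase at 27/3, and filling with it alone uses weight 6×3=18. No mix of the others beats 6×27 = 162.

$162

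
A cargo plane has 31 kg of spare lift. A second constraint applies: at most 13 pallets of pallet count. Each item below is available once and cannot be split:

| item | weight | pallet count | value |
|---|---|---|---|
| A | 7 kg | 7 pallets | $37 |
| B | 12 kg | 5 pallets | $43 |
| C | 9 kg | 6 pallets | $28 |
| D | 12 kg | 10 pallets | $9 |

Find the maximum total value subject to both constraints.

Feasible sets respecting both limits:
- A+B: weight 19, pallet count 12, value 80
- B+C: weight 21, pallet count 11, value 71
- A+C: weight 16, pallet count 13, value 65
- B: weight 12, pallet count 5, value 43
Best: $80.

$80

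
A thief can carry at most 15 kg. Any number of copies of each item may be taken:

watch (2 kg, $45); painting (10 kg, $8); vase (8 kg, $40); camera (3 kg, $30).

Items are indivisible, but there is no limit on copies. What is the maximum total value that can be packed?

Best value-per-unit is watch at 45/2, and filling with it alone uses weight 7×2=14. No mix of the others beats 7×45 = 315.

$315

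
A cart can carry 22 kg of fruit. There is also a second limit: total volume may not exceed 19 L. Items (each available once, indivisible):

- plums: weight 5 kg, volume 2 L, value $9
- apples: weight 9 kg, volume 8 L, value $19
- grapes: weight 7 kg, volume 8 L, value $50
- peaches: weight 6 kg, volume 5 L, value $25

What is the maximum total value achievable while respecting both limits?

$84

Feasible sets respecting both limits:
- plums+grapes+peaches: weight 18, volume 15, value 84
- plums+apples+grapes: weight 21, volume 18, value 78
- grapes+peaches: weight 13, volume 13, value 75
- apples+grapes: weight 16, volume 16, value 69
Best: $84.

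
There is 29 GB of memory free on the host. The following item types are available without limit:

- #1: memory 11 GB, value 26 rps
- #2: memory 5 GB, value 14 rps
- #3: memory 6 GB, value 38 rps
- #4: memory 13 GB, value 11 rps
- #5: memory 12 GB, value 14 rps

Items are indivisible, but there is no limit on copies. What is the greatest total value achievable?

Best value-per-unit is #3 at 38/6; filling with it alone gives 4×38 = 152.
Optimal mix: 1×#2 + 4×#3 → memory 29, value 166.

166 rps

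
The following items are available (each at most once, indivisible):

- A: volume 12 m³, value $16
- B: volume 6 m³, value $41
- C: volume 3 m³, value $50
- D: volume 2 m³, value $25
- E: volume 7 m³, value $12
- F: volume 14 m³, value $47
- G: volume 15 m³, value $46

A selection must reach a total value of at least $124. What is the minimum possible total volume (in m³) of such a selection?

Subsets with value ≥ 124, sorted by total volume:
- B+C+D+E: volume 18, value 128
- B+C+F: volume 23, value 138
Minimum volume: 18 m³.

18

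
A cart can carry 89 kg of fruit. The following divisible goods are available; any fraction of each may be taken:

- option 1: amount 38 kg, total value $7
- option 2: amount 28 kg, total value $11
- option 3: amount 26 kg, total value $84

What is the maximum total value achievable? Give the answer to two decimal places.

101.45

Take in order of value per unit:
- option 3 (84/26 per unit): all 26 → value 84, running total 84.00
- option 2 (11/28 per unit): all 28 → value 11, running total 95.00
- option 1 (7/38 per unit): 35 of 38 → value 35×7/38 = 6.4474, running total 101.45
Total 101.45.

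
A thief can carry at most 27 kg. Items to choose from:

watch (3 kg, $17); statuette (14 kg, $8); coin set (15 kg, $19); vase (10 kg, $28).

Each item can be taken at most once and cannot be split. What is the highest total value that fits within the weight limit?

$53

Check high-value combinations within 27 kg:
- watch+statuette+vase: weight 3+14+10=27, value 17+8+28=53
- coin set+vase: weight 15+10=25, value 19+28=47
- watch+vase: weight 3+10=13, value 17+28=45
- watch+coin set: weight 3+15=18, value 17+19=36
- statuette+vase: weight 14+10=24, value 8+28=36
Best: $53.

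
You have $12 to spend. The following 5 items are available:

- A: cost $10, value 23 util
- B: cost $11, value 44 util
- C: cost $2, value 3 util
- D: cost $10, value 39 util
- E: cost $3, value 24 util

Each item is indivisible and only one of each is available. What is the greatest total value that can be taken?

44 util

Check high-value combinations within $12:
- B: cost 11, value 44
- C+D: cost 2+10=12, value 3+39=42
- D: cost 10, value 39
- C+E: cost 2+3=5, value 3+24=27
Best: 44 util.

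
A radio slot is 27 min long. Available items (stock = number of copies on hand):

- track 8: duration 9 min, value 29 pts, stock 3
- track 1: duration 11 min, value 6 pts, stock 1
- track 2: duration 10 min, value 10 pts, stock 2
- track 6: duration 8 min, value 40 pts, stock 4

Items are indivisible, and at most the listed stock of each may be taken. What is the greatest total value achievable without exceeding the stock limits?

120 pts

Best selections within duration 27 and stock limits:
- 3×track 6: duration 24, value 120
- 1×track 8 + 2×track 6: duration 25, value 109
Best: 120 pts.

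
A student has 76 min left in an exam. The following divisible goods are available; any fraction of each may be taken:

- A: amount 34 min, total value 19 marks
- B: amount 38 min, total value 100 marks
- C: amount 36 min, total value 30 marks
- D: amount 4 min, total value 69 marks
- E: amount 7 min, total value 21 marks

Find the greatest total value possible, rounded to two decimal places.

212.50

Take in order of value per unit:
- D (69/4 per unit): all 4 → value 69, running total 69.00
- E (21/7 per unit): all 7 → value 21, running total 90.00
- B (100/38 per unit): all 38 → value 100, running total 190.00
- C (30/36 per unit): 27 of 36 → value 27×30/36 = 22.5000, running total 212.50
Total 212.50.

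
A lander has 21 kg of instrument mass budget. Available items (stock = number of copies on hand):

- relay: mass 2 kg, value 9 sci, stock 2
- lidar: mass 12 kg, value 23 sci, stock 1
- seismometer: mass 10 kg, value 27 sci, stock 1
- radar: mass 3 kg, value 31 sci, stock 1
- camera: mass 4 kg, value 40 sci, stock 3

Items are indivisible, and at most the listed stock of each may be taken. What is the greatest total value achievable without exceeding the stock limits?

169 sci

Top feasible selections:
- 2×relay + 1×radar + 3×camera: mass 19, value 169
- 1×relay + 1×radar + 3×camera: mass 17, value 160
- 1×radar + 3×camera: mass 15, value 151
Best: 169 sci.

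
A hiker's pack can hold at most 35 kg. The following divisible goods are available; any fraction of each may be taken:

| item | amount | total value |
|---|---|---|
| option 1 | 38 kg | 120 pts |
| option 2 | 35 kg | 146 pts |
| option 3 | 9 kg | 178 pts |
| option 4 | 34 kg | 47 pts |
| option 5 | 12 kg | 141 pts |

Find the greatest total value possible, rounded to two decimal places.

377.40

Take in order of value per unit:
- option 3 (178/9 per unit): all 9 → value 178, running total 178.00
- option 5 (141/12 per unit): all 12 → value 141, running total 319.00
- option 2 (146/35 per unit): 14 of 35 → value 14×146/35 = 58.4000, running total 377.40
Total 377.40.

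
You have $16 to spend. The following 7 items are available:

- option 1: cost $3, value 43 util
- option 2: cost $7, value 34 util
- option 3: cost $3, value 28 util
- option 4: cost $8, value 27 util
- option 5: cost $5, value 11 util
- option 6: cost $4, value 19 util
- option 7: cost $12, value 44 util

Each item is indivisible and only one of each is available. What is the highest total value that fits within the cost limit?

This is a 0/1 knapsack; check combinations near the capacity.
- option 1+option 2+option 3: cost 3+7+3=13, value 43+34+28=105
- option 1+option 3+option 5+option 6: cost 3+3+5+4=15, value 43+28+11+19=101
- option 1+option 3+option 4: cost 3+3+8=14, value 43+28+27=98
Best: 105 util.

105 util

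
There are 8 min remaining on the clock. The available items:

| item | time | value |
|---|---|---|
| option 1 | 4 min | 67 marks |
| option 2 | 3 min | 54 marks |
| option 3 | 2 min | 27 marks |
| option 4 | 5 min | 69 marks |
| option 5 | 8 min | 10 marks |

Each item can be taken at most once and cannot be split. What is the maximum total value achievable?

This is a 0/1 knapsack; check combinations near the capacity.
- option 2+option 4: time 3+5=8, value 54+69=123
- option 1+option 2: time 4+3=7, value 67+54=121
- option 3+option 4: time 2+5=7, value 27+69=96
- option 1+option 3: time 4+2=6, value 67+27=94
- option 2+option 3: time 3+2=5, value 54+27=81
Best: 123 marks.

123 marks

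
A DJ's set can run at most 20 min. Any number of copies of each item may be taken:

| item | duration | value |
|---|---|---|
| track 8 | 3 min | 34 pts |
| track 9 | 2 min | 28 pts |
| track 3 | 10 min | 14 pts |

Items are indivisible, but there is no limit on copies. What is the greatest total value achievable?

Best value-per-unit is track 9 at 28/2, and filling with it alone uses duration 10×2=20. No mix of the others beats 10×28 = 280.

280 pts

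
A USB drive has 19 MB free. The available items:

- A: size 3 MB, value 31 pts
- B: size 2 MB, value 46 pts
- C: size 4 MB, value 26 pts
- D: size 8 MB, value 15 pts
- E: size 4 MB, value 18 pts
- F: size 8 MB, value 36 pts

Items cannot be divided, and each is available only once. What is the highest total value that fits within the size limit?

139 pts

This is a 0/1 knapsack; check combinations near the capacity.
- A+B+C+F: size 3+2+4+8=17, value 31+46+26+36=139
- A+B+E+F: size 3+2+4+8=17, value 31+46+18+36=131
- B+C+E+F: size 2+4+4+8=18, value 46+26+18+36=126
- A+B+C+E: size 3+2+4+4=13, value 31+46+26+18=121
- A+B+C+D: size 3+2+4+8=17, value 31+46+26+15=118
Best: 139 pts.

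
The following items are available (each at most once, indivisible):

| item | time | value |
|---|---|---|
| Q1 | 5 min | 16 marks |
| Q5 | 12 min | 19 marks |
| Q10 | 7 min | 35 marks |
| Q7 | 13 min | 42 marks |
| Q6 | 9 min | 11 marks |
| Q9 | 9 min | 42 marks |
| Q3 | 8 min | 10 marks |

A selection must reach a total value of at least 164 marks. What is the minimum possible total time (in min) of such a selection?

54

Subsets with value ≥ 164, sorted by total time:
- Q1+Q5+Q10+Q7+Q9+Q3: time 54, value 164
- Q1+Q5+Q10+Q7+Q6+Q9: time 55, value 165
Minimum time: 54 min.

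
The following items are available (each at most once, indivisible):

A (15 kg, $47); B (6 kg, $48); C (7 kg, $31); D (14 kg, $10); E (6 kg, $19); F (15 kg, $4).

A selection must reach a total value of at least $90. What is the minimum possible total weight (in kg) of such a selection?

19

Subsets with value ≥ 90, sorted by total weight:
- B+C+E: weight 19, value 98
- A+B: weight 21, value 95
Minimum weight: 19 kg.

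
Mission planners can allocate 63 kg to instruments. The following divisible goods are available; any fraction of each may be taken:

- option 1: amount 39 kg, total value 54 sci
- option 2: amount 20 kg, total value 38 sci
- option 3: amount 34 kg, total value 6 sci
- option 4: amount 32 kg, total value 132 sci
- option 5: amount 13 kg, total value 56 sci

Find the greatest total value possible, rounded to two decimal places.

222.20

Take in order of value per unit:
- option 5 (56/13 per unit): all 13 → value 56, running total 56.00
- option 4 (132/32 per unit): all 32 → value 132, running total 188.00
- option 2 (38/20 per unit): 18 of 20 → value 18×38/20 = 34.2000, running total 222.20
Total 222.20.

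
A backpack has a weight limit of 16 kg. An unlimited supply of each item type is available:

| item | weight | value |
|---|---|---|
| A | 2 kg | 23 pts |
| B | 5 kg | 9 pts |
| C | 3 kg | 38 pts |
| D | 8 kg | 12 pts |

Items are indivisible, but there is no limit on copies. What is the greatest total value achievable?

198 pts

Best value-per-unit is C at 38/3; filling with it alone gives 5×38 = 190.
Optimal mix: 2×A + 4×C → weight 16, value 198.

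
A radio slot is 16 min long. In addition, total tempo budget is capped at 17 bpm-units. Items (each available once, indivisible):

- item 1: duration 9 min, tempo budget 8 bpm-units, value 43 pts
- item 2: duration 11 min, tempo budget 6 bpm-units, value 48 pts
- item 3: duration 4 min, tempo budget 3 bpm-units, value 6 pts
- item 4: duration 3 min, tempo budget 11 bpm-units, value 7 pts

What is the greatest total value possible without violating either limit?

55 pts

Feasible sets respecting both limits:
- item 2+item 4: duration 14, tempo budget 17, value 55
- item 2+item 3: duration 15, tempo budget 9, value 54
- item 1+item 3: duration 13, tempo budget 11, value 49
- item 2: duration 11, tempo budget 6, value 48
Best: 55 pts.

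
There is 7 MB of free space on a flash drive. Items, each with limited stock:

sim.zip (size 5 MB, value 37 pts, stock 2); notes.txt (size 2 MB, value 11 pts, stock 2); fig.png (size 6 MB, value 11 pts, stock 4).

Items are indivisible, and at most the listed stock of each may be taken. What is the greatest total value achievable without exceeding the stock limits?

Top feasible selections:
- 1×sim.zip + 1×notes.txt: size 7, value 48
- 1×sim.zip: size 5, value 37
- 2×notes.txt: size 4, value 22
Best: 48 pts.

48 pts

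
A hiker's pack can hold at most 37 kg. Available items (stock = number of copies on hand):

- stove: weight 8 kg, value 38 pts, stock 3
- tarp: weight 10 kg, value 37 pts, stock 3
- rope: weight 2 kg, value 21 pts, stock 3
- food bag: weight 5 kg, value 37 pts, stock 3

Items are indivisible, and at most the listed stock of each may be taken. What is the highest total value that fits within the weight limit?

Top feasible selections:
- 2×stove + 3×rope + 3×food bag: weight 37, value 250
- 2×stove + 2×rope + 3×food bag: weight 35, value 229
- 1×stove + 1×tarp + 2×rope + 3×food bag: weight 37, value 228
Best: 250 pts.

250 pts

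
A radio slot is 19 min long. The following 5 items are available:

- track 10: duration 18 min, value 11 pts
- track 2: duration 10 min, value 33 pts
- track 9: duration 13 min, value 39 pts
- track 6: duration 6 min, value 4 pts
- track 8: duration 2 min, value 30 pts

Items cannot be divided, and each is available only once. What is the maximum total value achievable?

Check high-value combinations within 19 min:
- track 9+track 8: duration 13+2=15, value 39+30=69
- track 2+track 6+track 8: duration 10+6+2=18, value 33+4+30=67
- track 2+track 8: duration 10+2=12, value 33+30=63
- track 9+track 6: duration 13+6=19, value 39+4=43
Best: 69 pts.

69 pts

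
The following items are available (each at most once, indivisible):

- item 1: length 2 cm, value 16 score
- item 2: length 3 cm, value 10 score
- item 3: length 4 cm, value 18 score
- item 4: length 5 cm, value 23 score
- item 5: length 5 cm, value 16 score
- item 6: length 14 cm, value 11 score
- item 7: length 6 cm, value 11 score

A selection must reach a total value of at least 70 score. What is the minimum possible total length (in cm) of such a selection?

Subsets with value ≥ 70, sorted by total length:
- item 1+item 3+item 4+item 5: length 16, value 73
- item 1+item 2+item 3+item 4+item 5: length 19, value 83
- item 1+item 2+item 3+item 4+item 7: length 20, value 78
- item 1+item 2+item 3+item 5+item 7: length 20, value 71
Minimum length: 16 cm.

16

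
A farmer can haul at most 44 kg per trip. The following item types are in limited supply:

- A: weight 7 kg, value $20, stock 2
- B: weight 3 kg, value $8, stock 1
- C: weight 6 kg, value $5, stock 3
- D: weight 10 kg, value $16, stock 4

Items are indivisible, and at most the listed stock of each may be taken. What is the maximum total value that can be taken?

Best selections within weight 44 and stock limits:
- 2×A + 3×D: weight 44, value 88
- 2×A + 1×B + 1×C + 2×D: weight 43, value 85
Best: $88.

$88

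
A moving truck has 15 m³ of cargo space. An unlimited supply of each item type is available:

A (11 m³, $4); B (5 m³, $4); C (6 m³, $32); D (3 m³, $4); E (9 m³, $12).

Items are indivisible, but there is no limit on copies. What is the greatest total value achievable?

$68

Best value-per-unit is C at 32/6; filling with it alone gives 2×32 = 64.
Optimal mix: 2×C + 1×D → volume 15, value 68.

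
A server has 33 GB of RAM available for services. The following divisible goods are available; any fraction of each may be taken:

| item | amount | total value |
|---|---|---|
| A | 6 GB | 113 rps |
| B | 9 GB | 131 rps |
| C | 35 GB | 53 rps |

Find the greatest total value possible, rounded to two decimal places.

271.26

Take in order of value per unit:
- A (113/6 per unit): all 6 → value 113, running total 113.00
- B (131/9 per unit): all 9 → value 131, running total 244.00
- C (53/35 per unit): 18 of 35 → value 18×53/35 = 27.2571, running total 271.26
Total 271.26.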